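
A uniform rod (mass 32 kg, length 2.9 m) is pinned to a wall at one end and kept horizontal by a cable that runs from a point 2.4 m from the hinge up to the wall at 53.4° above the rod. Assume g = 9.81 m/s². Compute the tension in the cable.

Take torques about the hinge: T sin 53.4° · 2.4 = 32×9.81×1.45 = 455.18 N·m.
So T = 455.18 / (0.8028 × 2.4) = 236.24 N.

T ≈ 236 N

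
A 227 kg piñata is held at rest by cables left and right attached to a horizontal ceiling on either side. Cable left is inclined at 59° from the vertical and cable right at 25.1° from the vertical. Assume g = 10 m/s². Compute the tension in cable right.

Angles from the horizontal: cable left is 90° − 59° = 31°, cable right is 90° − 25.1° = 64.9°.
Weight W = 227 × 10 = 2270 N acts straight down.
Horizontal: T_left cos 31° = T_right cos 64.9°  →  T_left = 0.4949 T_right.
Vertical: T_left sin 31° + T_right sin 64.9° = 2270.
Substituting the horizontal relation into the vertical equation gives 1.16 T_right = 2270, so T_right = 1956 N.

T_right ≈ 1960 N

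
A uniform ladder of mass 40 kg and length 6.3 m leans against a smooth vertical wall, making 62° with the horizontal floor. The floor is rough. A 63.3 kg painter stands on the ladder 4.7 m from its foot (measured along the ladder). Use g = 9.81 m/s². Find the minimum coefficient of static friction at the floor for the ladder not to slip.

μ_min ≈ 0.346

ΣF_y = 0: N_floor = 40×9.81 + 63.3×9.81 = 1013.4 N.
Torques about the foot: N_wall · 6.3 sin 62° = 40×9.81×3.15 cos 62° + 63.3×9.81×4.7 cos 62° → N_wall = 350.64 N.
ΣF_x = 0: f_floor = N_wall = 350.64 N.
μ_min = f_floor / N_floor = 350.64 / 1013.4 = 0.346.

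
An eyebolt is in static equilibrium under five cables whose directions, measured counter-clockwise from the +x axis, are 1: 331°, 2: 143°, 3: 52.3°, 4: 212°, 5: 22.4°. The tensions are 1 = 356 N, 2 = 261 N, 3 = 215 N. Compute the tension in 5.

T_5 ≈ 41.3 N

Resolve: ΣF_x = 356 cos 331° + 261 cos 143° + 215 cos 52.3° + T_4 cos 212° + T_5 cos 22.4° = 0.
        ΣF_y = 356 sin 331° + 261 sin 143° + 215 sin 52.3° + T_4 sin 212° + T_5 sin 22.4° = 0.
The known terms sum to (234.4, 154.6) N, so -0.8480 T_4 + 0.9245 T_5 = -234.4 and -0.5299 T_4 + 0.3811 T_5 = -154.6.
Solving simultaneously: T_4 = 321.4 N, T_5 = 41.32 N.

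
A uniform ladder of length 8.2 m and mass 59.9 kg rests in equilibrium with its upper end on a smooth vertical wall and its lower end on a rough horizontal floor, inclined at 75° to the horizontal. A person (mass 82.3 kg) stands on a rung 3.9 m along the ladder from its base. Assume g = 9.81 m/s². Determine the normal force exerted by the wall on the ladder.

N_wall ≈ 182 N

Torques about the foot: N_wall · 8.2 sin 75° = 59.9×9.81×4.1 cos 75° + 82.3×9.81×3.9 cos 75° → N_wall = 181.62 N.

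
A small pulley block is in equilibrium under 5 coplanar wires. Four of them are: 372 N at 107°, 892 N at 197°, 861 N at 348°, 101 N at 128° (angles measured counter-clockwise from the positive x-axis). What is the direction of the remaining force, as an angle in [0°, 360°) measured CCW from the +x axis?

Sum the known components: ΣF_x = -181.8 N, ΣF_y = -4.473 N.
For equilibrium the remaining force must supply (−ΣF_x, −ΣF_y) = (181.8, 4.473) N.
Magnitude = √((181.8)² + (4.473)²) = 181.8 N; direction = atan2(4.473, 181.8) = 1.4°.

θ ≈ 1.41°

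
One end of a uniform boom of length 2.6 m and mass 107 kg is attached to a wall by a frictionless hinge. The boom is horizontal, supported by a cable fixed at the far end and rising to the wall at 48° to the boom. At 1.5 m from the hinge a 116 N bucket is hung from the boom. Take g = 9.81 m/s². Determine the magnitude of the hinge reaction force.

|H| ≈ 783 N

Take torques about the hinge: T sin 48° · 2.6 = 107×9.81×1.3 + 116×1.5 = 1538.6 N·m.
So T = 1538.6 / (0.7431 × 2.6) = 796.29 N.
ΣF_x = 0: H_x = T cos 48° = 532.82 N.
ΣF_y = 0: H_y = (107×9.81 + 116) − T sin 48° = 1165.7 − 591.76 = 573.91 N.
|H| = √(H_x² + H_y²) = √((532.82)² + (573.91)²) = 783.12 N.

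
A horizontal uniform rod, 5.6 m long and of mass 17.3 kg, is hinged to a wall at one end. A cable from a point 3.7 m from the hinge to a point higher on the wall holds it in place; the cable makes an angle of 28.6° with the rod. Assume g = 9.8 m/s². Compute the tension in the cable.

Take torques about the hinge: T sin 28.6° · 3.7 = 17.3×9.8×2.8 = 474.71 N·m.
So T = 474.71 / (0.4787 × 3.7) = 268.02 N.

T ≈ 268 N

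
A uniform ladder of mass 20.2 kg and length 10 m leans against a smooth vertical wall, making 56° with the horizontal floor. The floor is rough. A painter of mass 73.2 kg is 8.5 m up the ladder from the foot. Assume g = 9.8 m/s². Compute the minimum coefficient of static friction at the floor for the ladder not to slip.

ΣF_y = 0: N_floor = 20.2×9.8 + 73.2×9.8 = 915.32 N.
Torques about the foot: N_wall · 10 sin 56° = 20.2×9.8×5 cos 56° + 73.2×9.8×8.5 cos 56° → N_wall = 478.05 N.
ΣF_x = 0: f_floor = N_wall = 478.05 N.
μ_min = f_floor / N_floor = 478.05 / 915.32 = 0.5223.

μ_min ≈ 0.522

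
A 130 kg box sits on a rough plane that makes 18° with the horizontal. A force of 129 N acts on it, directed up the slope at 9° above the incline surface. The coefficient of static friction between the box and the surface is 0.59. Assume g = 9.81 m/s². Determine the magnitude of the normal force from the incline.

N ≈ 1190 N

Axes along / perpendicular to the incline. W sin 18° = 394.1 N down-slope; W cos 18° = 1213 N into the surface.
Perpendicular: N = W cos 18° − P sin 9° = 1213 − 20.18 = 1193 N.
Along incline: P cos 9° + f = W sin 18° (friction acts up-slope) → f = 394.1 − 127.4 = 266.7 N.
|f| = 266.7 N ≤ μN = 703.7 N, so the box is indeed static.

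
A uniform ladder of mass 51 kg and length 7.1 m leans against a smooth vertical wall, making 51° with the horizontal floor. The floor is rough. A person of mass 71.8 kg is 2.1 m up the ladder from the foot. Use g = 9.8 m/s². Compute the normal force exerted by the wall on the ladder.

N_wall ≈ 371 N

Torques about the foot: N_wall · 7.1 sin 51° = 51×9.8×3.55 cos 51° + 71.8×9.8×2.1 cos 51° → N_wall = 370.9 N.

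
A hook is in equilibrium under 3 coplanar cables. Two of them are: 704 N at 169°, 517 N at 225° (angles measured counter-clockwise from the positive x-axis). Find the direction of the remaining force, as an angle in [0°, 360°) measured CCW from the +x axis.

θ ≈ 12.3°

Sum the known components: ΣF_x = -1057 N, ΣF_y = -231.2 N.
For equilibrium the remaining force must supply (−ΣF_x, −ΣF_y) = (1057, 231.2) N.
Magnitude = √((1057)² + (231.2)²) = 1082 N; direction = atan2(231.2, 1057) = 12.3°.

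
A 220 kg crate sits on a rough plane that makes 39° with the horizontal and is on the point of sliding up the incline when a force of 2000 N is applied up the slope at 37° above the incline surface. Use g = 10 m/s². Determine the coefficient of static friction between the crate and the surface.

μ ≈ 0.420

On the verge of sliding up the incline, friction is at its maximum μN and acts down the slope.
Perpendicular to incline: N = W cos 39° − P sin 37° = 1710 − 1204 = 506.1 N.
Along incline: P cos 37° − μN = W sin 39° → μ = −(W sin 39° − P cos 37°) / N = 0.4204.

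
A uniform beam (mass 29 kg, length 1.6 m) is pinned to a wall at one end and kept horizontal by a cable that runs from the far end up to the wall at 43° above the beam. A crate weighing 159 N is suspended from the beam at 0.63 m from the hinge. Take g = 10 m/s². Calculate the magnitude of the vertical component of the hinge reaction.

Take torques about the hinge: T sin 43° · 1.6 = 29×10×0.8 + 159×0.63 = 332.17 N·m.
So T = 332.17 / (0.6820 × 1.6) = 304.41 N.
ΣF_y = 0: H_y = (29×10 + 159) − T sin 43° = 449 − 207.61 = 241.39 N.

|H_y| ≈ 241 N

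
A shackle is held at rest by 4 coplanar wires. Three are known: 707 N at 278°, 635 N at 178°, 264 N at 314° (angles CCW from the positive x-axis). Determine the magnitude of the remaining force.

F ≈ 937 N

Sum the known components: ΣF_x = -352.8 N, ΣF_y = -867.9 N.
For equilibrium the remaining force must supply (−ΣF_x, −ΣF_y) = (352.8, 867.9) N.
Magnitude = √((352.8)² + (867.9)²) = 936.8 N; direction = atan2(867.9, 352.8) = 67.9°.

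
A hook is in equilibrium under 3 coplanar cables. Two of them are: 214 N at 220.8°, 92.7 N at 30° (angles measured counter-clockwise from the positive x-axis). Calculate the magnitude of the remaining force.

Sum the known components: ΣF_x = -81.72 N, ΣF_y = -93.48 N.
For equilibrium the remaining force must supply (−ΣF_x, −ΣF_y) = (81.72, 93.48) N.
Magnitude = √((81.72)² + (93.48)²) = 124.2 N; direction = atan2(93.48, 81.72) = 48.8°.

F ≈ 124 N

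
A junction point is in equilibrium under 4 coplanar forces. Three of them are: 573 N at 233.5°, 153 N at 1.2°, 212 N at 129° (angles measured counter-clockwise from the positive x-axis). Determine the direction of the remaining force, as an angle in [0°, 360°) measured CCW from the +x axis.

θ ≈ 42.3°

Sum the known components: ΣF_x = -321.3 N, ΣF_y = -292.7 N.
For equilibrium the remaining force must supply (−ΣF_x, −ΣF_y) = (321.3, 292.7) N.
Magnitude = √((321.3)² + (292.7)²) = 434.6 N; direction = atan2(292.7, 321.3) = 42.3°.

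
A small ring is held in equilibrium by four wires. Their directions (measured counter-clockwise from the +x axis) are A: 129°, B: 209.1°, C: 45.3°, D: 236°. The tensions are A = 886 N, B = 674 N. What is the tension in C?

Resolve: ΣF_x = 886 cos 129° + 674 cos 209.1° + T_C cos 45.3° + T_D cos 236° = 0.
        ΣF_y = 886 sin 129° + 674 sin 209.1° + T_C sin 45.3° + T_D sin 236° = 0.
The known terms sum to (-1147, 360.8) N, so 0.7034 T_C − 0.5592 T_D = 1147 and 0.7108 T_C − 0.8290 T_D = -360.8.
Solving simultaneously: T_C = 6206 N, T_D = 5756 N.

T_C ≈ 6210 N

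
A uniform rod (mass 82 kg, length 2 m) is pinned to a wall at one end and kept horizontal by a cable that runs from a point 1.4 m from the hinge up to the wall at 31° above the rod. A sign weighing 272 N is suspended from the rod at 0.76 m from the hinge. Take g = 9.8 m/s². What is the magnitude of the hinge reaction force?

|H| ≈ 1250 N

Take torques about the hinge: T sin 31° · 1.4 = 82×9.8×1 + 272×0.76 = 1010.3 N·m.
So T = 1010.3 / (0.5150 × 1.4) = 1401.2 N.
ΣF_x = 0: H_x = T cos 31° = 1201 N.
ΣF_y = 0: H_y = (82×9.8 + 272) − T sin 31° = 1075.6 − 721.66 = 353.94 N.
|H| = √(H_x² + H_y²) = √((1201)² + (353.94)²) = 1252.1 N.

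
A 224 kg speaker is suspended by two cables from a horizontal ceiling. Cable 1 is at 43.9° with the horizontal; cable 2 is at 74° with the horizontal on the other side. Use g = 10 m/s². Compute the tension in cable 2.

T_2 ≈ 1830 N

Weight W = 224 × 10 = 2240 N acts straight down.
Horizontal: T_1 cos 43.9° = T_2 cos 74°  →  T_1 = 0.3825 T_2.
Vertical: T_1 sin 43.9° + T_2 sin 74° = 2240.
Substituting the horizontal relation into the vertical equation gives 1.227 T_2 = 2240, so T_2 = 1826 N.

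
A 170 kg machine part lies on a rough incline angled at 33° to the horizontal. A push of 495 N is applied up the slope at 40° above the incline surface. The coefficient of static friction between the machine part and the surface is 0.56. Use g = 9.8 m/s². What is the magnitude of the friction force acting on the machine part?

f ≈ 528 N

Axes along / perpendicular to the incline. W sin 33° = 907.4 N down-slope; W cos 33° = 1397 N into the surface.
Perpendicular: N = W cos 33° − P sin 40° = 1397 − 318.2 = 1079 N.
Along incline: P cos 40° + f = W sin 33° (friction acts up-slope) → f = 907.4 − 379.2 = 528.2 N.
|f| = 528.2 N ≤ μN = 604.3 N, so the machine part is indeed static.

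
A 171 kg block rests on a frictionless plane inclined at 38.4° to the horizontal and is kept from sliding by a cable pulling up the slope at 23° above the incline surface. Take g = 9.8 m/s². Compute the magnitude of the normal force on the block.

Take axes along and perpendicular to the incline. Weight components: W sin 38.4° = 1041 N down-slope, W cos 38.4° = 1313 N into the surface.
Along incline: T cos 23° = W sin 38.4° → T = 1131 N.
Perpendicular: N = W cos 38.4° − T sin 23° = 871.5 N.

N ≈ 871 N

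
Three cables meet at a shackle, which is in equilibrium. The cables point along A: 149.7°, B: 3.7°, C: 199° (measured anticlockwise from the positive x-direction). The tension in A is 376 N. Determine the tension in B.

Resolve: ΣF_x = 376 cos 149.7° + T_B cos 3.7° + T_C cos 199° = 0.
        ΣF_y = 376 sin 149.7° + T_B sin 3.7° + T_C sin 199° = 0.
The known terms sum to (-324.6, 189.7) N, so 0.9979 T_B − 0.9455 T_C = 324.6 and 0.0645 T_B − 0.3256 T_C = -189.7.
Solving simultaneously: T_B = 1080 N, T_C = 796.8 N.

T_B ≈ 1080 N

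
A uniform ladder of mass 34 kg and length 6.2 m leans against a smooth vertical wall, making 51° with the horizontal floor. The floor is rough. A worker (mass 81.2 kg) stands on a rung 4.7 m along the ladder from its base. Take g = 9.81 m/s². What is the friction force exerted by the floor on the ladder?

Torques about the foot: N_wall · 6.2 sin 51° = 34×9.81×3.1 cos 51° + 81.2×9.81×4.7 cos 51° → N_wall = 624.04 N.
ΣF_x = 0: f_floor = N_wall = 624.04 N.

f ≈ 624 N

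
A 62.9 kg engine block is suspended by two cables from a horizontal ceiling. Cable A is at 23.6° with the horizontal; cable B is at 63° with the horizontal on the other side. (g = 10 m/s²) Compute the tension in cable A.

T_A ≈ 286 N

Weight W = 62.9 × 10 = 629 N acts straight down.
Horizontal: T_A cos 23.6° = T_B cos 63°  →  T_B = 2.018 T_A.
Vertical: T_A sin 23.6° + T_B sin 63° = 629.
Substituting the horizontal relation into the vertical equation gives 2.199 T_A = 629, so T_A = 286.1 N.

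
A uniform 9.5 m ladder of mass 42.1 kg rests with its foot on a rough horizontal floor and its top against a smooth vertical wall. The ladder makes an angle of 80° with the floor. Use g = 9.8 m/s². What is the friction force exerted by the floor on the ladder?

Torques about the foot: N_wall · 9.5 sin 80° = 42.1×9.8×4.75 cos 80° → N_wall = 36.374 N.
ΣF_x = 0: f_floor = N_wall = 36.374 N.

f ≈ 36.4 N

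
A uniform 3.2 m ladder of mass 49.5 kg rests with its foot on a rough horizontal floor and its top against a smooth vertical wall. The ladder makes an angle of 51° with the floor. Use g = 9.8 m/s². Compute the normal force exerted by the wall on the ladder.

N_wall ≈ 196 N

Torques about the foot: N_wall · 3.2 sin 51° = 49.5×9.8×1.6 cos 51° → N_wall = 196.41 N.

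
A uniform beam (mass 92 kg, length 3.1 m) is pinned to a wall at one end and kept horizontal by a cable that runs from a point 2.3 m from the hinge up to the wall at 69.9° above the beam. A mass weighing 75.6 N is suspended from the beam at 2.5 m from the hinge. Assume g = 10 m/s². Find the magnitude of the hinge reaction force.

|H| ≈ 390 N

Take torques about the hinge: T sin 69.9° · 2.3 = 92×10×1.55 + 75.6×2.5 = 1615 N·m.
So T = 1615 / (0.9391 × 2.3) = 747.71 N.
ΣF_x = 0: H_x = T cos 69.9° = 256.96 N.
ΣF_y = 0: H_y = (92×10 + 75.6) − T sin 69.9° = 995.6 − 702.17 = 293.43 N.
|H| = √(H_x² + H_y²) = √((256.96)² + (293.43)²) = 390.03 N.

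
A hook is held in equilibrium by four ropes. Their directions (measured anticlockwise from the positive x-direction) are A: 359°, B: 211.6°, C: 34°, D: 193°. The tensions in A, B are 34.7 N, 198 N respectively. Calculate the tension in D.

T_D ≈ 32.4 N

Resolve: ΣF_x = 34.7 cos 359° + 198 cos 211.6° + T_C cos 34° + T_D cos 193° = 0.
        ΣF_y = 34.7 sin 359° + 198 sin 211.6° + T_C sin 34° + T_D sin 193° = 0.
The known terms sum to (-133.9, -104.4) N, so 0.8290 T_C − 0.9744 T_D = 133.9 and 0.5592 T_C − 0.2250 T_D = 104.4.
Solving simultaneously: T_C = 199.7 N, T_D = 32.40 N.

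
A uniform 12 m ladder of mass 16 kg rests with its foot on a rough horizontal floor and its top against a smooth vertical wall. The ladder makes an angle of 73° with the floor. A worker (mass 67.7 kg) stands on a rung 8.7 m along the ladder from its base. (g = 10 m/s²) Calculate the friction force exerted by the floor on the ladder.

f ≈ 175 N

Torques about the foot: N_wall · 12 sin 73° = 16×10×6 cos 73° + 67.7×10×8.7 cos 73° → N_wall = 174.52 N.
ΣF_x = 0: f_floor = N_wall = 174.52 N.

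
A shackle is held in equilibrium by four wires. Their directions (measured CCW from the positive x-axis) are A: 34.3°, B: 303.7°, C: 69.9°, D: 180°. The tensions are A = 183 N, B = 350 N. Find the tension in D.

T_D ≈ 414 N

Resolve: ΣF_x = 183 cos 34.3° + 350 cos 303.7° + T_C cos 69.9° + T_D cos 180° = 0.
        ΣF_y = 183 sin 34.3° + 350 sin 303.7° + T_C sin 69.9° + T_D sin 180° = 0.
The known terms sum to (345.4, -188.1) N, so 0.3437 T_C − 1.0000 T_D = -345.4 and 0.9391 T_C + 0.0000 T_D = 188.1.
Solving simultaneously: T_C = 200.3 N, T_D = 414.2 N.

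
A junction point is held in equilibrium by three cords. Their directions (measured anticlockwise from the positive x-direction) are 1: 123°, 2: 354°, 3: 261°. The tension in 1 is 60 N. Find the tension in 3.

T_3 ≈ 46.7 N

Resolve: ΣF_x = 60 cos 123° + T_2 cos 354° + T_3 cos 261° = 0.
        ΣF_y = 60 sin 123° + T_2 sin 354° + T_3 sin 261° = 0.
The known terms sum to (-32.68, 50.32) N, so 0.9945 T_2 − 0.1564 T_3 = 32.68 and -0.1045 T_2 − 0.9877 T_3 = -50.32.
Solving simultaneously: T_2 = 40.20 N, T_3 = 46.69 N.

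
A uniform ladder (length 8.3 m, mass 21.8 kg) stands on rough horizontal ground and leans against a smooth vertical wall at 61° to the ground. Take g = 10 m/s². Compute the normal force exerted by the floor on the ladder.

ΣF_y = 0: N_floor = 21.8×10 = 218 N.

N_floor ≈ 218 N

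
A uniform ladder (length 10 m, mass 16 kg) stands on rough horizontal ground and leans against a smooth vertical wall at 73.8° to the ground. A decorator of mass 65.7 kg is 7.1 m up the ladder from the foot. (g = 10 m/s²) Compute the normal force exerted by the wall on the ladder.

Torques about the foot: N_wall · 10 sin 73.8° = 16×10×5 cos 73.8° + 65.7×10×7.1 cos 73.8° → N_wall = 158.76 N.

N_wall ≈ 159 N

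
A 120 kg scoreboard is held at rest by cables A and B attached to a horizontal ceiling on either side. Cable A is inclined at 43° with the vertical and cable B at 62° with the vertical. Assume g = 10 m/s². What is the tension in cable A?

T_A ≈ 1100 N

Angles from the horizontal: cable A is 90° − 43° = 47°, cable B is 90° − 62° = 28°.
Weight W = 120 × 10 = 1200 N acts straight down.
Horizontal: T_A cos 47° = T_B cos 28°  →  T_B = 0.7724 T_A.
Vertical: T_A sin 47° + T_B sin 28° = 1200.
Substituting the horizontal relation into the vertical equation gives 1.094 T_A = 1200, so T_A = 1097 N.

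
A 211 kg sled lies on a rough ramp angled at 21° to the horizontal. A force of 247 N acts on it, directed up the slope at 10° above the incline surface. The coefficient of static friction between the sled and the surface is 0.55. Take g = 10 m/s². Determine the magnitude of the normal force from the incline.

N ≈ 1930 N

Axes along / perpendicular to the incline. W sin 21° = 756.2 N down-slope; W cos 21° = 1970 N into the surface.
Perpendicular: N = W cos 21° − P sin 10° = 1970 − 42.89 = 1927 N.
Along incline: P cos 10° + f = W sin 21° (friction acts up-slope) → f = 756.2 − 243.2 = 512.9 N.
|f| = 512.9 N ≤ μN = 1060 N, so the sled is indeed static.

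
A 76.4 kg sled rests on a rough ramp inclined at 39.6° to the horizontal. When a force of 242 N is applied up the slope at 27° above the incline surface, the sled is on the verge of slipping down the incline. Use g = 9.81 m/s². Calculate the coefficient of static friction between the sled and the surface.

On the verge of sliding down the incline, friction is at its maximum μN and acts up the slope.
Perpendicular to incline: N = W cos 39.6° − P sin 27° = 577.5 − 109.9 = 467.6 N.
Along incline: P cos 27° + μN = W sin 39.6° → μ = (W sin 39.6° − P cos 27°) / N = 0.5605.

μ ≈ 0.561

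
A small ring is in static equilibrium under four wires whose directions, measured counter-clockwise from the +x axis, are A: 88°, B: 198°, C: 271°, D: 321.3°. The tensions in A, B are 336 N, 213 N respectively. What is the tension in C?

T_C ≈ 119 N

Resolve: ΣF_x = 336 cos 88° + 213 cos 198° + T_C cos 271° + T_D cos 321.3° = 0.
        ΣF_y = 336 sin 88° + 213 sin 198° + T_C sin 271° + T_D sin 321.3° = 0.
The known terms sum to (-190.8, 270) N, so 0.0175 T_C + 0.7804 T_D = 190.8 and -0.9998 T_C − 0.6252 T_D = -270.
Solving simultaneously: T_C = 118.8 N, T_D = 241.9 N.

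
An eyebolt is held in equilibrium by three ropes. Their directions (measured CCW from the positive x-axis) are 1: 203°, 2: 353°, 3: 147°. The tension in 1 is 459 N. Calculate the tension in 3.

Resolve: ΣF_x = 459 cos 203° + T_2 cos 353° + T_3 cos 147° = 0.
        ΣF_y = 459 sin 203° + T_2 sin 353° + T_3 sin 147° = 0.
The known terms sum to (-422.5, -179.3) N, so 0.9925 T_2 − 0.8387 T_3 = 422.5 and -0.1219 T_2 + 0.5446 T_3 = 179.3.
Solving simultaneously: T_2 = 868.1 N, T_3 = 523.5 N.

T_3 ≈ 524 N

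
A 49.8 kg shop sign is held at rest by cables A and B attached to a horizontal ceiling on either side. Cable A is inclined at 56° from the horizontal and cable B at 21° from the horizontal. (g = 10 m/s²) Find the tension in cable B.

Weight W = 49.8 × 10 = 498 N acts straight down.
Horizontal: T_A cos 56° = T_B cos 21°  →  T_A = 1.67 T_B.
Vertical: T_A sin 56° + T_B sin 21° = 498.
Substituting the horizontal relation into the vertical equation gives 1.742 T_B = 498, so T_B = 285.8 N.

T_B ≈ 286 N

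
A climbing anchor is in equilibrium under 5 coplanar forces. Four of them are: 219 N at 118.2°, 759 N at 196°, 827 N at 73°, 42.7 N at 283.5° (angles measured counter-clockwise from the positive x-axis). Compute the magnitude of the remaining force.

Sum the known components: ΣF_x = -581.3 N, ΣF_y = 733.1 N.
For equilibrium the remaining force must supply (−ΣF_x, −ΣF_y) = (581.3, -733.1) N.
Magnitude = √((581.3)² + (-733.1)²) = 935.6 N; direction = atan2(-733.1, 581.3) = 308.4°.

F ≈ 936 N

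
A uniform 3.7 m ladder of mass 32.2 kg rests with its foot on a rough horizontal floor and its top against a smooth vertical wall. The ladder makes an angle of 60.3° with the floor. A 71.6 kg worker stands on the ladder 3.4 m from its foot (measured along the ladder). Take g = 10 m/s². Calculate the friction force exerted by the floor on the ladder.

Torques about the foot: N_wall · 3.7 sin 60.3° = 32.2×10×1.85 cos 60.3° + 71.6×10×3.4 cos 60.3° → N_wall = 467.12 N.
ΣF_x = 0: f_floor = N_wall = 467.12 N.

f ≈ 467 N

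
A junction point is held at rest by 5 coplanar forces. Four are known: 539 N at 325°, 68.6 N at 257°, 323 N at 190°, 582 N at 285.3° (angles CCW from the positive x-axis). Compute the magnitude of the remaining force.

F ≈ 1030 N

Sum the known components: ΣF_x = 261.6 N, ΣF_y = -993.5 N.
For equilibrium the remaining force must supply (−ΣF_x, −ΣF_y) = (-261.6, 993.5) N.
Magnitude = √((-261.6)² + (993.5)²) = 1027 N; direction = atan2(993.5, -261.6) = 104.8°.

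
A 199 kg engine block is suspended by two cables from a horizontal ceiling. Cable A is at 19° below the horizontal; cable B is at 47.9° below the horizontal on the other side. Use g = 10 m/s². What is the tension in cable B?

Weight W = 199 × 10 = 1990 N acts straight down.
Horizontal: T_A cos 19° = T_B cos 47.9°  →  T_A = 0.7091 T_B.
Vertical: T_A sin 19° + T_B sin 47.9° = 1990.
Substituting the horizontal relation into the vertical equation gives 0.9728 T_B = 1990, so T_B = 2046 N.

T_B ≈ 2050 N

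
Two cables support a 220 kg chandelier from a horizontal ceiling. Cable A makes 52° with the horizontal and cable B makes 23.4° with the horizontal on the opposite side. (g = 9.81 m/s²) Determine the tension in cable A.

T_A ≈ 2050 N

Weight W = 220 × 9.81 = 2158 N acts straight down.
Horizontal: T_A cos 52° = T_B cos 23.4°  →  T_B = 0.6708 T_A.
Vertical: T_A sin 52° + T_B sin 23.4° = 2158.
Substituting the horizontal relation into the vertical equation gives 1.054 T_A = 2158, so T_A = 2047 N.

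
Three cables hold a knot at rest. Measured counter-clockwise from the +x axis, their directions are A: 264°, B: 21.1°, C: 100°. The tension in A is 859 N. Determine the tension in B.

T_B ≈ 241 N

Resolve: ΣF_x = 859 cos 264° + T_B cos 21.1° + T_C cos 100° = 0.
        ΣF_y = 859 sin 264° + T_B sin 21.1° + T_C sin 100° = 0.
The known terms sum to (-89.79, -854.3) N, so 0.9330 T_B − 0.1736 T_C = 89.79 and 0.3600 T_B + 0.9848 T_C = 854.3.
Solving simultaneously: T_B = 241.3 N, T_C = 779.3 N.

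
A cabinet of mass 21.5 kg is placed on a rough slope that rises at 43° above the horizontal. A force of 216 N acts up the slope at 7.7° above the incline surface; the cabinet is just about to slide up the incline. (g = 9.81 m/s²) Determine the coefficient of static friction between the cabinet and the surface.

On the verge of sliding up the incline, friction is at its maximum μN and acts down the slope.
Perpendicular to incline: N = W cos 43° − P sin 7.7° = 154.3 − 28.94 = 125.3 N.
Along incline: P cos 7.7° − μN = W sin 43° → μ = −(W sin 43° − P cos 7.7°) / N = 0.5603.

μ ≈ 0.560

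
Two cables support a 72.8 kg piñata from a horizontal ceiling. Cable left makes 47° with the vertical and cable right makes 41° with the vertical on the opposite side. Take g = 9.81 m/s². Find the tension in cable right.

T_right ≈ 523 N

Angles from the horizontal: cable left is 90° − 47° = 43°, cable right is 90° − 41° = 49°.
Weight W = 72.8 × 9.81 = 714.2 N acts straight down.
Horizontal: T_left cos 43° = T_right cos 49°  →  T_left = 0.897 T_right.
Vertical: T_left sin 43° + T_right sin 49° = 714.2.
Substituting the horizontal relation into the vertical equation gives 1.366 T_right = 714.2, so T_right = 522.6 N.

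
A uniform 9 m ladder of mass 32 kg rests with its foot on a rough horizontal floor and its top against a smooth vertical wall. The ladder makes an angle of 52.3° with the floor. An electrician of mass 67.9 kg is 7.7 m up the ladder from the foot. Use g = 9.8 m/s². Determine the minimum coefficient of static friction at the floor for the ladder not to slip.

ΣF_y = 0: N_floor = 32×9.8 + 67.9×9.8 = 979.02 N.
Torques about the foot: N_wall · 9 sin 52.3° = 32×9.8×4.5 cos 52.3° + 67.9×9.8×7.7 cos 52.3° → N_wall = 561.2 N.
ΣF_x = 0: f_floor = N_wall = 561.2 N.
μ_min = f_floor / N_floor = 561.2 / 979.02 = 0.5732.

μ_min ≈ 0.573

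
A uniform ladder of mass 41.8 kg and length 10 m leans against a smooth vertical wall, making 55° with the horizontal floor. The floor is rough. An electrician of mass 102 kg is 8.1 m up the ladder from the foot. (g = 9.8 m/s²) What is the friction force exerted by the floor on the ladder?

f ≈ 710 N

Torques about the foot: N_wall · 10 sin 55° = 41.8×9.8×5 cos 55° + 102×9.8×8.1 cos 55° → N_wall = 710.36 N.
ΣF_x = 0: f_floor = N_wall = 710.36 N.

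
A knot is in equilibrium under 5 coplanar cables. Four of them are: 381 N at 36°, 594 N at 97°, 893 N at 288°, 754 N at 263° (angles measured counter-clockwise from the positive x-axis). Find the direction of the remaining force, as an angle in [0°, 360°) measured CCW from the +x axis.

θ ≈ 118°

Sum the known components: ΣF_x = 419.9 N, ΣF_y = -784.2 N.
For equilibrium the remaining force must supply (−ΣF_x, −ΣF_y) = (-419.9, 784.2) N.
Magnitude = √((-419.9)² + (784.2)²) = 889.5 N; direction = atan2(784.2, -419.9) = 118.2°.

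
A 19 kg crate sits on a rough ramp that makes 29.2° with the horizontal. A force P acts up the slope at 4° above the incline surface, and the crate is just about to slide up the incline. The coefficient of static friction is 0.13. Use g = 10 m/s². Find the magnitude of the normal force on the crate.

N ≈ 158 N

On the verge of sliding up the incline, friction equals μN and acts down the slope.
Perpendicular: N + P sin 4° = W cos 29.2° = 165.9 N.
Along incline: P cos 4° = W sin 29.2° + μN  with W sin 29.2° = 92.69 N.
Solving the pair for P and N: P = 113.5 N, N = 157.9 N (and f = μN = 20.53 N).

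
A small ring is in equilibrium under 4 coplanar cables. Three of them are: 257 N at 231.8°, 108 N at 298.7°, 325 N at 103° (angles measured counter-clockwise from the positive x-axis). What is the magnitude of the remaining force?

F ≈ 181 N

Sum the known components: ΣF_x = -180.2 N, ΣF_y = 19.97 N.
For equilibrium the remaining force must supply (−ΣF_x, −ΣF_y) = (180.2, -19.97) N.
Magnitude = √((180.2)² + (-19.97)²) = 181.3 N; direction = atan2(-19.97, 180.2) = 353.7°.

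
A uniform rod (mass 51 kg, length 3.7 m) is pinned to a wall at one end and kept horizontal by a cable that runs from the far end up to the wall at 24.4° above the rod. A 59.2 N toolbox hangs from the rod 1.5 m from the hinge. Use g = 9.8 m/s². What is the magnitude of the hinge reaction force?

|H| ≈ 668 N

Take torques about the hinge: T sin 24.4° · 3.7 = 51×9.8×1.85 + 59.2×1.5 = 1013.4 N·m.
So T = 1013.4 / (0.4131 × 3.7) = 663.03 N.
ΣF_x = 0: H_x = T cos 24.4° = 603.81 N.
ΣF_y = 0: H_y = (51×9.8 + 59.2) − T sin 24.4° = 559 − 273.9 = 285.1 N.
|H| = √(H_x² + H_y²) = √((603.81)² + (285.1)²) = 667.73 N.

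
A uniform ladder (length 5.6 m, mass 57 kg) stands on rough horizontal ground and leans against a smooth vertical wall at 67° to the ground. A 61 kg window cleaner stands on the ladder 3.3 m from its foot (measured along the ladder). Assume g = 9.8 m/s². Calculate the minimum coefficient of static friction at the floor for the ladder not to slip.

ΣF_y = 0: N_floor = 57×9.8 + 61×9.8 = 1156.4 N.
Torques about the foot: N_wall · 5.6 sin 67° = 57×9.8×2.8 cos 67° + 61×9.8×3.3 cos 67° → N_wall = 268.09 N.
ΣF_x = 0: f_floor = N_wall = 268.09 N.
μ_min = f_floor / N_floor = 268.09 / 1156.4 = 0.2318.

μ_min ≈ 0.232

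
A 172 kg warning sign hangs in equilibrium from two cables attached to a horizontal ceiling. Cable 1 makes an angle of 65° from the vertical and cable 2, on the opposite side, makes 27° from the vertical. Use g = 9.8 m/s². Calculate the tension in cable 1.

T_1 ≈ 766 N

Angles from the horizontal: cable 1 is 90° − 65° = 25°, cable 2 is 90° − 27° = 63°.
Weight W = 172 × 9.8 = 1686 N acts straight down.
Horizontal: T_1 cos 25° = T_2 cos 63°  →  T_2 = 1.996 T_1.
Vertical: T_1 sin 25° + T_2 sin 63° = 1686.
Substituting the horizontal relation into the vertical equation gives 2.201 T_1 = 1686, so T_1 = 765.7 N.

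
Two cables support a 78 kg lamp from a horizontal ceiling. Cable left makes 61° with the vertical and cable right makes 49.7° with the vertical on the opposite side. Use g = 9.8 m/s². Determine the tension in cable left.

T_left ≈ 623 N

Angles from the horizontal: cable left is 90° − 61° = 29°, cable right is 90° − 49.7° = 40.3°.
Weight W = 78 × 9.8 = 764.4 N acts straight down.
Horizontal: T_left cos 29° = T_right cos 40.3°  →  T_right = 1.147 T_left.
Vertical: T_left sin 29° + T_right sin 40.3° = 764.4.
Substituting the horizontal relation into the vertical equation gives 1.227 T_left = 764.4, so T_left = 623.2 N.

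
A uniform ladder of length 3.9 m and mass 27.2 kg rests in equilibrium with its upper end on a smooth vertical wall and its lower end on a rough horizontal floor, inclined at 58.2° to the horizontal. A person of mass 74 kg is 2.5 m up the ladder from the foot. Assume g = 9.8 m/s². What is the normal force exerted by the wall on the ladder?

N_wall ≈ 371 N

Torques about the foot: N_wall · 3.9 sin 58.2° = 27.2×9.8×1.95 cos 58.2° + 74×9.8×2.5 cos 58.2° → N_wall = 370.87 N.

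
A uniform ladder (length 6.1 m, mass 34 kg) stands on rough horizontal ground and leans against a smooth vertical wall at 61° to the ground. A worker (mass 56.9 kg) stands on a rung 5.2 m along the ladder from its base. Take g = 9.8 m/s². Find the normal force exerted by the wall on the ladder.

Torques about the foot: N_wall · 6.1 sin 61° = 34×9.8×3.05 cos 61° + 56.9×9.8×5.2 cos 61° → N_wall = 355.84 N.

N_wall ≈ 356 N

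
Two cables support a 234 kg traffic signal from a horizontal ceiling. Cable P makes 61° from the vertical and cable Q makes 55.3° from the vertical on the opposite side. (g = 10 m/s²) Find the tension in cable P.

Angles from the horizontal: cable P is 90° − 61° = 29°, cable Q is 90° − 55.3° = 34.7°.
Weight W = 234 × 10 = 2340 N acts straight down.
Horizontal: T_P cos 29° = T_Q cos 34.7°  →  T_Q = 1.064 T_P.
Vertical: T_P sin 29° + T_Q sin 34.7° = 2340.
Substituting the horizontal relation into the vertical equation gives 1.09 T_P = 2340, so T_P = 2146 N.

T_P ≈ 2150 N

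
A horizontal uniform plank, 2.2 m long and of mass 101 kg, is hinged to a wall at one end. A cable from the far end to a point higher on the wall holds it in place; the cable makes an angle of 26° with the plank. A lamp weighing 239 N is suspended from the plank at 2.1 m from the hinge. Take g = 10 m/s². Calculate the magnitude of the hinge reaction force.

Take torques about the hinge: T sin 26° · 2.2 = 101×10×1.1 + 239×2.1 = 1612.9 N·m.
So T = 1612.9 / (0.4384 × 2.2) = 1672.4 N.
ΣF_x = 0: H_x = T cos 26° = 1503.2 N.
ΣF_y = 0: H_y = (101×10 + 239) − T sin 26° = 1249 − 733.14 = 515.86 N.
|H| = √(H_x² + H_y²) = √((1503.2)² + (515.86)²) = 1589.2 N.

|H| ≈ 1590 N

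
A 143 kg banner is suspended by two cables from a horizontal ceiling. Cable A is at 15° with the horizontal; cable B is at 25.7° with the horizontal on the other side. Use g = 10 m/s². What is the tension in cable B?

Weight W = 143 × 10 = 1430 N acts straight down.
Horizontal: T_A cos 15° = T_B cos 25.7°  →  T_A = 0.9329 T_B.
Vertical: T_A sin 15° + T_B sin 25.7° = 1430.
Substituting the horizontal relation into the vertical equation gives 0.6751 T_B = 1430, so T_B = 2118 N.

T_B ≈ 2120 N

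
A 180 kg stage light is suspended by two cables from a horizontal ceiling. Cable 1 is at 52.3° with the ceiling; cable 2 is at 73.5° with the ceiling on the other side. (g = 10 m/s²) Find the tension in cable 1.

T_1 ≈ 630 N

Weight W = 180 × 10 = 1800 N acts straight down.
Horizontal: T_1 cos 52.3° = T_2 cos 73.5°  →  T_2 = 2.153 T_1.
Vertical: T_1 sin 52.3° + T_2 sin 73.5° = 1800.
Substituting the horizontal relation into the vertical equation gives 2.856 T_1 = 1800, so T_1 = 630.3 N.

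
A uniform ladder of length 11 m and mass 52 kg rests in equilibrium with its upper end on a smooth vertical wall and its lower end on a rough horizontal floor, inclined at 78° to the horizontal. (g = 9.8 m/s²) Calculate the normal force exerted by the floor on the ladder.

N_floor ≈ 510 N

ΣF_y = 0: N_floor = 52×9.8 = 509.6 N.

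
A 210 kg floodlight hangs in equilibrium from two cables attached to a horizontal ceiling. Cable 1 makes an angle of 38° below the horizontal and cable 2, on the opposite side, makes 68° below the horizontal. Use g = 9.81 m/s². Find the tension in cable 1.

T_1 ≈ 803 N

Weight W = 210 × 9.81 = 2060 N acts straight down.
Horizontal: T_1 cos 38° = T_2 cos 68°  →  T_2 = 2.104 T_1.
Vertical: T_1 sin 38° + T_2 sin 68° = 2060.
Substituting the horizontal relation into the vertical equation gives 2.566 T_1 = 2060, so T_1 = 802.8 N.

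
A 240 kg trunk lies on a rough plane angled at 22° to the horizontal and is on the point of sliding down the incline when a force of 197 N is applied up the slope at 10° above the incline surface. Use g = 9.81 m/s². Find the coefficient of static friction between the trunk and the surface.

μ ≈ 0.320

On the verge of sliding down the incline, friction is at its maximum μN and acts up the slope.
Perpendicular to incline: N = W cos 22° − P sin 10° = 2183 − 34.21 = 2149 N.
Along incline: P cos 10° + μN = W sin 22° → μ = (W sin 22° − P cos 10°) / N = 0.3202.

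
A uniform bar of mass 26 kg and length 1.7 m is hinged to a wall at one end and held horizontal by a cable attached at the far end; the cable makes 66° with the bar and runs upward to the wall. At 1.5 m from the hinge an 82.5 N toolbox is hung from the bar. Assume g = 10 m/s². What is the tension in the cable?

Take torques about the hinge: T sin 66° · 1.7 = 26×10×0.85 + 82.5×1.5 = 344.75 N·m.
So T = 344.75 / (0.9135 × 1.7) = 221.99 N.

T ≈ 222 N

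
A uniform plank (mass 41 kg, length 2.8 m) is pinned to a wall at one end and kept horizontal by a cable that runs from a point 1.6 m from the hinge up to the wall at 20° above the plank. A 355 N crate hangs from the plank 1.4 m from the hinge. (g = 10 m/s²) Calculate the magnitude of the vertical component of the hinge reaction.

Take torques about the hinge: T sin 20° · 1.6 = 41×10×1.4 + 355×1.4 = 1071 N·m.
So T = 1071 / (0.3420 × 1.6) = 1957.1 N.
ΣF_y = 0: H_y = (41×10 + 355) − T sin 20° = 765 − 669.38 = 95.625 N.

|H_y| ≈ 95.6 N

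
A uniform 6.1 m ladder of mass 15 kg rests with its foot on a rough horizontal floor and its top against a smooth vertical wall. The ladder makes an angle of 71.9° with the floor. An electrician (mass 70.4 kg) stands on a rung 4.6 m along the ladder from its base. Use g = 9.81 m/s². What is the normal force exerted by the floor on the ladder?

N_floor ≈ 838 N

ΣF_y = 0: N_floor = 15×9.81 + 70.4×9.81 = 837.77 N.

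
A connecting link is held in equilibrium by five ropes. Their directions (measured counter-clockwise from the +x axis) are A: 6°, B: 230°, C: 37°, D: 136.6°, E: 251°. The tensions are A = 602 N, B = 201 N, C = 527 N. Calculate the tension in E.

Resolve: ΣF_x = 602 cos 6° + 201 cos 230° + 527 cos 37° + T_D cos 136.6° + T_E cos 251° = 0.
        ΣF_y = 602 sin 6° + 201 sin 230° + 527 sin 37° + T_D sin 136.6° + T_E sin 251° = 0.
The known terms sum to (890.4, 226.1) N, so -0.7266 T_D − 0.3256 T_E = -890.4 and 0.6871 T_D − 0.9455 T_E = -226.1.
Solving simultaneously: T_D = 843.6 N, T_E = 852.2 N.

T_E ≈ 852 N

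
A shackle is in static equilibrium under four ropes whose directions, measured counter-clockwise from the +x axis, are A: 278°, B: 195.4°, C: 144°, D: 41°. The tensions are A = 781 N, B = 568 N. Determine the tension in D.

Resolve: ΣF_x = 781 cos 278° + 568 cos 195.4° + T_C cos 144° + T_D cos 41° = 0.
        ΣF_y = 781 sin 278° + 568 sin 195.4° + T_C sin 144° + T_D sin 41° = 0.
The known terms sum to (-438.9, -924.2) N, so -0.8090 T_C + 0.7547 T_D = 438.9 and 0.5878 T_C + 0.6561 T_D = 924.2.
Solving simultaneously: T_C = 420.4 N, T_D = 1032 N.

T_D ≈ 1030 N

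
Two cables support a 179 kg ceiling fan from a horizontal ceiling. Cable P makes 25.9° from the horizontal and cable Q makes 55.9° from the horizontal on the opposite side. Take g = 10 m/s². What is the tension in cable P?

T_P ≈ 1010 N

Weight W = 179 × 10 = 1790 N acts straight down.
Horizontal: T_P cos 25.9° = T_Q cos 55.9°  →  T_Q = 1.605 T_P.
Vertical: T_P sin 25.9° + T_Q sin 55.9° = 1790.
Substituting the horizontal relation into the vertical equation gives 1.765 T_P = 1790, so T_P = 1014 N.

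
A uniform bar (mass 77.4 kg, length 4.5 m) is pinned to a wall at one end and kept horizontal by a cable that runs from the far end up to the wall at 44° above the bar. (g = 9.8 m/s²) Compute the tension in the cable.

Take torques about the hinge: T sin 44° · 4.5 = 77.4×9.8×2.25 = 1706.7 N·m.
So T = 1706.7 / (0.6947 × 4.5) = 545.97 N.

T ≈ 546 N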